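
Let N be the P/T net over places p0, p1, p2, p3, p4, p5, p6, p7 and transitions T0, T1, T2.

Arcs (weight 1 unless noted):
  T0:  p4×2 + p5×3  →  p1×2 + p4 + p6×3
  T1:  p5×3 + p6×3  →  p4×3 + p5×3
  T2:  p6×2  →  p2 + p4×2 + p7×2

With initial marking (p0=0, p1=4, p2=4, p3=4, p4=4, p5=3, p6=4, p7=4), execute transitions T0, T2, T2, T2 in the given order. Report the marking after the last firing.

(p0=0, p1=6, p2=7, p3=4, p4=9, p5=0, p6=1, p7=10)

step 1: fire T0:  (p0=0, p1=4, p2=4, p3=4, p4=4, p5=3, p6=4, p7=4) → (p0=0, p1=6, p2=4, p3=4, p4=3, p5=0, p6=7, p7=4)
step 2: fire T2:  (p0=0, p1=6, p2=4, p3=4, p4=3, p5=0, p6=7, p7=4) → (p0=0, p1=6, p2=5, p3=4, p4=5, p5=0, p6=5, p7=6)
step 3: fire T2:  (p0=0, p1=6, p2=5, p3=4, p4=5, p5=0, p6=5, p7=6) → (p0=0, p1=6, p2=6, p3=4, p4=7, p5=0, p6=3, p7=8)
step 4: fire T2:  (p0=0, p1=6, p2=6, p3=4, p4=7, p5=0, p6=3, p7=8) → (p0=0, p1=6, p2=7, p3=4, p4=9, p5=0, p6=1, p7=10)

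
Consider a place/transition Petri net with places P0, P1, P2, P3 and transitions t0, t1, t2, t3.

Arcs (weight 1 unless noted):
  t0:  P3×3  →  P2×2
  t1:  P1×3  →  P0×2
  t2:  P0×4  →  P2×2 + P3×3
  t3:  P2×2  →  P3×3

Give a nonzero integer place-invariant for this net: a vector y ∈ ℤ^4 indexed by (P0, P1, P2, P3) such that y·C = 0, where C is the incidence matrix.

Incidence matrix C (rows=places, cols=transitions):
       t0   t1   t2   t3
   P0   0    2   -4    0
   P1   0   -3    0    0
   P2   2    0    2   -2
   P3  -3    0    3    3

Candidate y = [3, 2, 3, 2]; check y·C column-wise:
  col t0: 3·0 + 2·0 + 3·2 + 2·-3 = 0
  col t1: 3·2 + 2·-3 + 3·0 + 2·0 = 0
  col t2: 3·-4 + 2·0 + 3·2 + 2·3 = 0
  col t3: 3·0 + 2·0 + 3·-2 + 2·3 = 0

y = (P0:3, P1:2, P2:3, P3:2)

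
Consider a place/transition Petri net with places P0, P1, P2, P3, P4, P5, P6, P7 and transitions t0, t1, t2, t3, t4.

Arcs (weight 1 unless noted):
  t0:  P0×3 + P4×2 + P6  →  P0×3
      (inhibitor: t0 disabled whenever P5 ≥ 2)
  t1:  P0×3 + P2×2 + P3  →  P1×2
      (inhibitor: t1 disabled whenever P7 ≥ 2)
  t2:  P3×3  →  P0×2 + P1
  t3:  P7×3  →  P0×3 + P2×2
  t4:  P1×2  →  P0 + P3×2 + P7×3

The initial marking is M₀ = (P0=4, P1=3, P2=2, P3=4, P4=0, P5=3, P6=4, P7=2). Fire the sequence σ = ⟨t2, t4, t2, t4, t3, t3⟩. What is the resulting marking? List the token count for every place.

step 1: fire t2:  (P0=4, P1=3, P2=2, P3=4, P4=0, P5=3, P6=4, P7=2) → (P0=6, P1=4, P2=2, P3=1, P4=0, P5=3, P6=4, P7=2)
step 2: fire t4:  (P0=6, P1=4, P2=2, P3=1, P4=0, P5=3, P6=4, P7=2) → (P0=7, P1=2, P2=2, P3=3, P4=0, P5=3, P6=4, P7=5)
step 3: fire t2:  (P0=7, P1=2, P2=2, P3=3, P4=0, P5=3, P6=4, P7=5) → (P0=9, P1=3, P2=2, P3=0, P4=0, P5=3, P6=4, P7=5)
step 4: fire t4:  (P0=9, P1=3, P2=2, P3=0, P4=0, P5=3, P6=4, P7=5) → (P0=10, P1=1, P2=2, P3=2, P4=0, P5=3, P6=4, P7=8)
step 5: fire t3:  (P0=10, P1=1, P2=2, P3=2, P4=0, P5=3, P6=4, P7=8) → (P0=13, P1=1, P2=4, P3=2, P4=0, P5=3, P6=4, P7=5)
step 6: fire t3:  (P0=13, P1=1, P2=4, P3=2, P4=0, P5=3, P6=4, P7=5) → (P0=16, P1=1, P2=6, P3=2, P4=0, P5=3, P6=4, P7=2)

(P0=16, P1=1, P2=6, P3=2, P4=0, P5=3, P6=4, P7=2)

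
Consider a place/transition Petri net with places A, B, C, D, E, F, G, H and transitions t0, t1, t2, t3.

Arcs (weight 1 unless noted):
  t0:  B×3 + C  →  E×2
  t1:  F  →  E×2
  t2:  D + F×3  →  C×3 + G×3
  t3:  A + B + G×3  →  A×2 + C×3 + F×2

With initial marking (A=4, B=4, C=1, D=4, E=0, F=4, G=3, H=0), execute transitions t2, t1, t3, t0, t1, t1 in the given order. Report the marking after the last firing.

step 1: fire t2:  (A=4, B=4, C=1, D=4, E=0, F=4, G=3, H=0) → (A=4, B=4, C=4, D=3, E=0, F=1, G=6, H=0)
step 2: fire t1:  (A=4, B=4, C=4, D=3, E=0, F=1, G=6, H=0) → (A=4, B=4, C=4, D=3, E=2, F=0, G=6, H=0)
step 3: fire t3:  (A=4, B=4, C=4, D=3, E=2, F=0, G=6, H=0) → (A=5, B=3, C=7, D=3, E=2, F=2, G=3, H=0)
step 4: fire t0:  (A=5, B=3, C=7, D=3, E=2, F=2, G=3, H=0) → (A=5, B=0, C=6, D=3, E=4, F=2, G=3, H=0)
step 5: fire t1:  (A=5, B=0, C=6, D=3, E=4, F=2, G=3, H=0) → (A=5, B=0, C=6, D=3, E=6, F=1, G=3, H=0)
step 6: fire t1:  (A=5, B=0, C=6, D=3, E=6, F=1, G=3, H=0) → (A=5, B=0, C=6, D=3, E=8, F=0, G=3, H=0)

(A=5, B=0, C=6, D=3, E=8, F=0, G=3, H=0)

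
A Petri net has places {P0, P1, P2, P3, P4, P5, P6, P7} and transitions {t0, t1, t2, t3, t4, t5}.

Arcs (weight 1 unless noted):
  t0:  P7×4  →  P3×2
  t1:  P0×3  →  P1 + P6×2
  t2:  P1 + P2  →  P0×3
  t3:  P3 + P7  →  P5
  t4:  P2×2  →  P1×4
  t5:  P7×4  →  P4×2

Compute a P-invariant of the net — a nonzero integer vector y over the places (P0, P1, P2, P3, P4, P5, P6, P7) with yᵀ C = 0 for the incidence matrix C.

Incidence matrix C (rows=places, cols=transitions):
       t0   t1   t2   t3   t4   t5
   P0   0   -3    3    0    0    0
   P1   0    1   -1    0    4    0
   P2   0    0   -1    0   -2    0
   P3   2    0    0   -1    0    0
   P4   0    0    0    0    0    2
   P5   0    0    0    1    0    0
   P6   0    2    0    0    0    0
   P7  -4    0    0   -1    0   -4

Candidate y = [1, 1, 2, 0, 0, 0, 1, 0]; check y·C column-wise:
  col t0: 1·0 + 1·0 + 2·0 + 0·2 + 1·0 + 0·-4 = 0
  col t1: 1·-3 + 1·1 + 2·0 + 1·2 = 0
  col t2: 1·3 + 1·-1 + 2·-1 + 1·0 = 0
  col t3: 1·0 + 1·0 + 2·0 + 0·-1 + 0·1 + 1·0 + 0·-1 = 0
  col t4: 1·0 + 1·4 + 2·-2 + 1·0 = 0
  col t5: 1·0 + 1·0 + 2·0 + 0·2 + 1·0 + 0·-4 = 0

y = (P0:1, P1:1, P2:2, P3:0, P4:0, P5:0, P6:1, P7:0)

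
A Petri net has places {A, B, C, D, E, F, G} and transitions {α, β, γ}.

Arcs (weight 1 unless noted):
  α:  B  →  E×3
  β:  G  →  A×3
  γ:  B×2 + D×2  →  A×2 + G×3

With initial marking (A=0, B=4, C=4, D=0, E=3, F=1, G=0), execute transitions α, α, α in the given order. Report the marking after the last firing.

step 1: fire α:  (A=0, B=4, C=4, D=0, E=3, F=1, G=0) → (A=0, B=3, C=4, D=0, E=6, F=1, G=0)
step 2: fire α:  (A=0, B=3, C=4, D=0, E=6, F=1, G=0) → (A=0, B=2, C=4, D=0, E=9, F=1, G=0)
step 3: fire α:  (A=0, B=2, C=4, D=0, E=9, F=1, G=0) → (A=0, B=1, C=4, D=0, E=12, F=1, G=0)

(A=0, B=1, C=4, D=0, E=12, F=1, G=0)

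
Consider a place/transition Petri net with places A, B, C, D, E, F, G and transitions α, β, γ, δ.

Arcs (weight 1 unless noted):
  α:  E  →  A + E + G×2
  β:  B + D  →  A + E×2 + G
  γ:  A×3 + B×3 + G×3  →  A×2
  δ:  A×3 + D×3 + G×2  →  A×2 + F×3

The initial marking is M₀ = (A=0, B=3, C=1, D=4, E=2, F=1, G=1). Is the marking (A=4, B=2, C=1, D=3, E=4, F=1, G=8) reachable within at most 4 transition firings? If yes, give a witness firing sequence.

step 1: fire α:  (A=0, B=3, C=1, D=4, E=2, F=1, G=1) → (A=1, B=3, C=1, D=4, E=2, F=1, G=3)
step 2: fire α:  (A=1, B=3, C=1, D=4, E=2, F=1, G=3) → (A=2, B=3, C=1, D=4, E=2, F=1, G=5)
step 3: fire α:  (A=2, B=3, C=1, D=4, E=2, F=1, G=5) → (A=3, B=3, C=1, D=4, E=2, F=1, G=7)
step 4: fire β:  (A=3, B=3, C=1, D=4, E=2, F=1, G=7) → (A=4, B=2, C=1, D=3, E=4, F=1, G=8)

YES — reachable via ⟨α, α, α, β⟩ (4 firings)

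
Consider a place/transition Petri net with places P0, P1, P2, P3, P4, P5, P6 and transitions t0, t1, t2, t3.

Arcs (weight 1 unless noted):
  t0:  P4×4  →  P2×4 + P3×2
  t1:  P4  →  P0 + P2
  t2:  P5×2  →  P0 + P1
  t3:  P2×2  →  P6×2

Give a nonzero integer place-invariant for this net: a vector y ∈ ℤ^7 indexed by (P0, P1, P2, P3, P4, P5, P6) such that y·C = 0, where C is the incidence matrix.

Incidence matrix C (rows=places, cols=transitions):
       t0   t1   t2   t3
   P0   0    1    1    0
   P1   0    0    1    0
   P2   4    1    0   -2
   P3   2    0    0    0
   P4  -4   -1    0    0
   P5   0    0   -2    0
   P6   0    0    0    2

Candidate y = [1, -1, 0, 2, 1, 0, 0]; check y·C column-wise:
  col t0: 1·0 + -1·0 + 0·4 + 2·2 + 1·-4 = 0
  col t1: 1·1 + -1·0 + 0·1 + 2·0 + 1·-1 = 0
  col t2: 1·1 + -1·1 + 2·0 + 1·0 + 0·-2 = 0
  col t3: 1·0 + -1·0 + 0·-2 + 2·0 + 1·0 + 0·2 = 0

y = (P0:1, P1:-1, P2:0, P3:2, P4:1, P5:0, P6:0)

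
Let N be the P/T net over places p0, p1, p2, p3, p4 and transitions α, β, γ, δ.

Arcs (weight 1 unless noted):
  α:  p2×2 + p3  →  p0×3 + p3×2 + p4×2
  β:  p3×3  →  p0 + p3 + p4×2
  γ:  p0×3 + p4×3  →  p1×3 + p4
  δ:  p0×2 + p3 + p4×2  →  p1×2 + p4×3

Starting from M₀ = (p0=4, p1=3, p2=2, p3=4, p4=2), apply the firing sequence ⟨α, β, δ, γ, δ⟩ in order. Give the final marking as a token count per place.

(p0=1, p1=10, p2=0, p3=1, p4=6)

step 1: fire α:  (p0=4, p1=3, p2=2, p3=4, p4=2) → (p0=7, p1=3, p2=0, p3=5, p4=4)
step 2: fire β:  (p0=7, p1=3, p2=0, p3=5, p4=4) → (p0=8, p1=3, p2=0, p3=3, p4=6)
step 3: fire δ:  (p0=8, p1=3, p2=0, p3=3, p4=6) → (p0=6, p1=5, p2=0, p3=2, p4=7)
step 4: fire γ:  (p0=6, p1=5, p2=0, p3=2, p4=7) → (p0=3, p1=8, p2=0, p3=2, p4=5)
step 5: fire δ:  (p0=3, p1=8, p2=0, p3=2, p4=5) → (p0=1, p1=10, p2=0, p3=1, p4=6)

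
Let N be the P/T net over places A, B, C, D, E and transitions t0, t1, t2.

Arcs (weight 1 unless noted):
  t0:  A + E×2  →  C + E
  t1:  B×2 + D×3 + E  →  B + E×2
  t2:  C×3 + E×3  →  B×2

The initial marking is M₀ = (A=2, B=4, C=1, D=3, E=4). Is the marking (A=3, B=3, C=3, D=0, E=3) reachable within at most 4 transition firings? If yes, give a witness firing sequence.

depth 0: 1 marking
depth 1: 3 markings reached so far
depth 2: 5 markings reached so far
depth 3: 6 markings reached so far
depth 4: 7 markings reached so far
target is not among the 7 markings reachable within 4 steps

NO — not reachable within 4 firings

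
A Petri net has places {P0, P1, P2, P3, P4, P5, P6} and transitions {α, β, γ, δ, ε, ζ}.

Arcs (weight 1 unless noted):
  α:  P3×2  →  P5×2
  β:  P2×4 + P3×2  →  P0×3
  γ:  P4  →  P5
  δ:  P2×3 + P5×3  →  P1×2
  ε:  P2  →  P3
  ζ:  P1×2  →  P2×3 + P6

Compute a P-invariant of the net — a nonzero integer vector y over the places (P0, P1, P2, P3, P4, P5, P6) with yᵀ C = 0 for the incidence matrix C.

Incidence matrix C (rows=places, cols=transitions):
        α    β    γ    δ    ε    ζ
   P0   0    3    0    0    0    0
   P1   0    0    0    2    0   -2
   P2   0   -4    0   -3   -1    3
   P3  -2   -2    0    0    1    0
   P4   0    0   -1    0    0    0
   P5   2    0    1   -3    0    0
   P6   0    0    0    0    0    1

Candidate y = [2, 3, 1, 1, 1, 1, 3]; check y·C column-wise:
  col α: 2·0 + 3·0 + 1·0 + 1·-2 + 1·0 + 1·2 + 3·0 = 0
  col β: 2·3 + 3·0 + 1·-4 + 1·-2 + 1·0 + 1·0 + 3·0 = 0
  col γ: 2·0 + 3·0 + 1·0 + 1·0 + 1·-1 + 1·1 + 3·0 = 0
  col δ: 2·0 + 3·2 + 1·-3 + 1·0 + 1·0 + 1·-3 + 3·0 = 0
  col ε: 2·0 + 3·0 + 1·-1 + 1·1 + 1·0 + 1·0 + 3·0 = 0
  col ζ: 2·0 + 3·-2 + 1·3 + 1·0 + 1·0 + 1·0 + 3·1 = 0

y = (P0:2, P1:3, P2:1, P3:1, P4:1, P5:1, P6:3)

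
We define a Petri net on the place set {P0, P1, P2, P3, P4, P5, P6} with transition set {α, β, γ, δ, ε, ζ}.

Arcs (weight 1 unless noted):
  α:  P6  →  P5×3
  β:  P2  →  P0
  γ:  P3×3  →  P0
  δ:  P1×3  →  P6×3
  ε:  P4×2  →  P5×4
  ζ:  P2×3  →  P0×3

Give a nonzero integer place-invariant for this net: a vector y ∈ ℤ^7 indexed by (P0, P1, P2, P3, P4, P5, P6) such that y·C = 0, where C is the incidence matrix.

y = (P0:3, P1:0, P2:3, P3:1, P4:0, P5:0, P6:0)

Incidence matrix C (rows=places, cols=transitions):
        α    β    γ    δ    ε    ζ
   P0   0    1    1    0    0    3
   P1   0    0    0   -3    0    0
   P2   0   -1    0    0    0   -3
   P3   0    0   -3    0    0    0
   P4   0    0    0    0   -2    0
   P5   3    0    0    0    4    0
   P6  -1    0    0    3    0    0

Candidate y = [3, 0, 3, 1, 0, 0, 0]; check y·C column-wise:
  col α: 3·0 + 3·0 + 1·0 + 0·3 + 0·-1 = 0
  col β: 3·1 + 3·-1 + 1·0 = 0
  col γ: 3·1 + 3·0 + 1·-3 = 0
  col δ: 3·0 + 0·-3 + 3·0 + 1·0 + 0·3 = 0
  col ε: 3·0 + 3·0 + 1·0 + 0·-2 + 0·4 = 0
  col ζ: 3·3 + 3·-3 + 1·0 = 0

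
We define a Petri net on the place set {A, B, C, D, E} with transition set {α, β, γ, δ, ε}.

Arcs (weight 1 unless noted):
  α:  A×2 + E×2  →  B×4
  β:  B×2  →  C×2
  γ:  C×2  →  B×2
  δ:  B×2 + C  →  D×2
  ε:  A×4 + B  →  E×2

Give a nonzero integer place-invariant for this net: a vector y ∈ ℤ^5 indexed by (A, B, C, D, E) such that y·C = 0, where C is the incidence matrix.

Incidence matrix C (rows=places, cols=transitions):
        α    β    γ    δ    ε
    A  -2    0    0    0   -4
    B   4   -2    2   -2   -1
    C   0    2   -2   -1    0
    D   0    0    0    2    0
    E  -2    0    0    0    2

Candidate y = [1, 2, 2, 3, 3]; check y·C column-wise:
  col α: 1·-2 + 2·4 + 2·0 + 3·0 + 3·-2 = 0
  col β: 1·0 + 2·-2 + 2·2 + 3·0 + 3·0 = 0
  col γ: 1·0 + 2·2 + 2·-2 + 3·0 + 3·0 = 0
  col δ: 1·0 + 2·-2 + 2·-1 + 3·2 + 3·0 = 0
  col ε: 1·-4 + 2·-1 + 2·0 + 3·0 + 3·2 = 0

y = (A:1, B:2, C:2, D:3, E:3)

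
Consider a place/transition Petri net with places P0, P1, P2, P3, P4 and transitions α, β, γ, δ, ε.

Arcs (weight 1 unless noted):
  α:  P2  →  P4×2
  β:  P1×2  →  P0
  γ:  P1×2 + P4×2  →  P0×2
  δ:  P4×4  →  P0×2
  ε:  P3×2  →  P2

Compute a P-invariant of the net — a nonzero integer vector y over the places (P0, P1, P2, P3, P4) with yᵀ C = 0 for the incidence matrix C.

y = (P0:2, P1:1, P2:2, P3:1, P4:1)

Incidence matrix C (rows=places, cols=transitions):
        α    β    γ    δ    ε
   P0   0    1    2    2    0
   P1   0   -2   -2    0    0
   P2  -1    0    0    0    1
   P3   0    0    0    0   -2
   P4   2    0   -2   -4    0

Candidate y = [2, 1, 2, 1, 1]; check y·C column-wise:
  col α: 2·0 + 1·0 + 2·-1 + 1·0 + 1·2 = 0
  col β: 2·1 + 1·-2 + 2·0 + 1·0 + 1·0 = 0
  col γ: 2·2 + 1·-2 + 2·0 + 1·0 + 1·-2 = 0
  col δ: 2·2 + 1·0 + 2·0 + 1·0 + 1·-4 = 0
  col ε: 2·0 + 1·0 + 2·1 + 1·-2 + 1·0 = 0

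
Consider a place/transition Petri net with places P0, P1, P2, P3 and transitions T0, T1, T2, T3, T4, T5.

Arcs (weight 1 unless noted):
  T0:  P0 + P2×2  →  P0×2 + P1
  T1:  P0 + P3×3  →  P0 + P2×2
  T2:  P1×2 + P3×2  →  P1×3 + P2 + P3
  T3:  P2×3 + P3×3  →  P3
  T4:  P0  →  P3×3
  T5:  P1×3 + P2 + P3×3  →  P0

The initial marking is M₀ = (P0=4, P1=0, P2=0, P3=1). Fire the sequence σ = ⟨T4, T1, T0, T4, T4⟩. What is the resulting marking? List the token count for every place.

step 1: fire T4:  (P0=4, P1=0, P2=0, P3=1) → (P0=3, P1=0, P2=0, P3=4)
step 2: fire T1:  (P0=3, P1=0, P2=0, P3=4) → (P0=3, P1=0, P2=2, P3=1)
step 3: fire T0:  (P0=3, P1=0, P2=2, P3=1) → (P0=4, P1=1, P2=0, P3=1)
step 4: fire T4:  (P0=4, P1=1, P2=0, P3=1) → (P0=3, P1=1, P2=0, P3=4)
step 5: fire T4:  (P0=3, P1=1, P2=0, P3=4) → (P0=2, P1=1, P2=0, P3=7)

(P0=2, P1=1, P2=0, P3=7)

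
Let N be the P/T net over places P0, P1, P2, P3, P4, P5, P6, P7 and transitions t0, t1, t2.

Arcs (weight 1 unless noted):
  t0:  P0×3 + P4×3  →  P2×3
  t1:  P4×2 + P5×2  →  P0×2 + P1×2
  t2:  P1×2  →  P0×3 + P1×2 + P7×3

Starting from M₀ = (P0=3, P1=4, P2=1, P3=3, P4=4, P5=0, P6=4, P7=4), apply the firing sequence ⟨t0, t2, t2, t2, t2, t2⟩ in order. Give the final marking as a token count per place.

step 1: fire t0:  (P0=3, P1=4, P2=1, P3=3, P4=4, P5=0, P6=4, P7=4) → (P0=0, P1=4, P2=4, P3=3, P4=1, P5=0, P6=4, P7=4)
step 2: fire t2:  (P0=0, P1=4, P2=4, P3=3, P4=1, P5=0, P6=4, P7=4) → (P0=3, P1=4, P2=4, P3=3, P4=1, P5=0, P6=4, P7=7)
step 3: fire t2:  (P0=3, P1=4, P2=4, P3=3, P4=1, P5=0, P6=4, P7=7) → (P0=6, P1=4, P2=4, P3=3, P4=1, P5=0, P6=4, P7=10)
step 4: fire t2:  (P0=6, P1=4, P2=4, P3=3, P4=1, P5=0, P6=4, P7=10) → (P0=9, P1=4, P2=4, P3=3, P4=1, P5=0, P6=4, P7=13)
step 5: fire t2:  (P0=9, P1=4, P2=4, P3=3, P4=1, P5=0, P6=4, P7=13) → (P0=12, P1=4, P2=4, P3=3, P4=1, P5=0, P6=4, P7=16)
step 6: fire t2:  (P0=12, P1=4, P2=4, P3=3, P4=1, P5=0, P6=4, P7=16) → (P0=15, P1=4, P2=4, P3=3, P4=1, P5=0, P6=4, P7=19)

(P0=15, P1=4, P2=4, P3=3, P4=1, P5=0, P6=4, P7=19)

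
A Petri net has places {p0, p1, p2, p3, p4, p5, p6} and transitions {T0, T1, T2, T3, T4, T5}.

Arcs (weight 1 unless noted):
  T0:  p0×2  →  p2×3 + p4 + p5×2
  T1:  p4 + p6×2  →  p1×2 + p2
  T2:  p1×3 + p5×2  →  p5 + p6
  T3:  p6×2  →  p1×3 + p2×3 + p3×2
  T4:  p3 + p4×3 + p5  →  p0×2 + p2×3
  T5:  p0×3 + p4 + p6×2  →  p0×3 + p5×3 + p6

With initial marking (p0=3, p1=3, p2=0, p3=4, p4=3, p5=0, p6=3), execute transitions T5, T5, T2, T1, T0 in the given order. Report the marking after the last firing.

step 1: fire T5:  (p0=3, p1=3, p2=0, p3=4, p4=3, p5=0, p6=3) → (p0=3, p1=3, p2=0, p3=4, p4=2, p5=3, p6=2)
step 2: fire T5:  (p0=3, p1=3, p2=0, p3=4, p4=2, p5=3, p6=2) → (p0=3, p1=3, p2=0, p3=4, p4=1, p5=6, p6=1)
step 3: fire T2:  (p0=3, p1=3, p2=0, p3=4, p4=1, p5=6, p6=1) → (p0=3, p1=0, p2=0, p3=4, p4=1, p5=5, p6=2)
step 4: fire T1:  (p0=3, p1=0, p2=0, p3=4, p4=1, p5=5, p6=2) → (p0=3, p1=2, p2=1, p3=4, p4=0, p5=5, p6=0)
step 5: fire T0:  (p0=3, p1=2, p2=1, p3=4, p4=0, p5=5, p6=0) → (p0=1, p1=2, p2=4, p3=4, p4=1, p5=7, p6=0)

(p0=1, p1=2, p2=4, p3=4, p4=1, p5=7, p6=0)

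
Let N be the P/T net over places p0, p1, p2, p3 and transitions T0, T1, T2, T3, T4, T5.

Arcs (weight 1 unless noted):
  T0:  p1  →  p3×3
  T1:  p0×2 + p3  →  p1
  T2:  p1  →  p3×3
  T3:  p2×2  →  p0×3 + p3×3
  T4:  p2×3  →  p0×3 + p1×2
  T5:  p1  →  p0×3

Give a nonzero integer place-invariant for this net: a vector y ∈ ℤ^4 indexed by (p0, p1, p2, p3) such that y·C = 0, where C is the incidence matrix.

Incidence matrix C (rows=places, cols=transitions):
       T0   T1   T2   T3   T4   T5
   p0   0   -2    0    3    3    3
   p1  -1    1   -1    0    2   -1
   p2   0    0    0   -2   -3    0
   p3   3   -1    3    3    0    0

Candidate y = [1, 3, 3, 1]; check y·C column-wise:
  col T0: 1·0 + 3·-1 + 3·0 + 1·3 = 0
  col T1: 1·-2 + 3·1 + 3·0 + 1·-1 = 0
  col T2: 1·0 + 3·-1 + 3·0 + 1·3 = 0
  col T3: 1·3 + 3·0 + 3·-2 + 1·3 = 0
  col T4: 1·3 + 3·2 + 3·-3 + 1·0 = 0
  col T5: 1·3 + 3·-1 + 3·0 + 1·0 = 0

y = (p0:1, p1:3, p2:3, p3:1)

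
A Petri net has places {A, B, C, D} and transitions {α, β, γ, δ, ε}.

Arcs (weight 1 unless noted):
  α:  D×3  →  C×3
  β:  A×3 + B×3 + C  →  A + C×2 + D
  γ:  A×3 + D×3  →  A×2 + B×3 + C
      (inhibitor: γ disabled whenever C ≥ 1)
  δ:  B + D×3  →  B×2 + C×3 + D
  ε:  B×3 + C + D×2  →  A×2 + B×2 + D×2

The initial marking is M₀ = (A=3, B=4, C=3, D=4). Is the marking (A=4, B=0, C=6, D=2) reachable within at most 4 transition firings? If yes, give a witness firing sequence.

NO — not reachable within 4 firings

depth 0: 1 marking
depth 1: 5 markings reached so far
depth 2: 11 markings reached so far
depth 3: 17 markings reached so far
depth 4: 21 markings reached so far
target is not among the 21 markings reachable within 4 steps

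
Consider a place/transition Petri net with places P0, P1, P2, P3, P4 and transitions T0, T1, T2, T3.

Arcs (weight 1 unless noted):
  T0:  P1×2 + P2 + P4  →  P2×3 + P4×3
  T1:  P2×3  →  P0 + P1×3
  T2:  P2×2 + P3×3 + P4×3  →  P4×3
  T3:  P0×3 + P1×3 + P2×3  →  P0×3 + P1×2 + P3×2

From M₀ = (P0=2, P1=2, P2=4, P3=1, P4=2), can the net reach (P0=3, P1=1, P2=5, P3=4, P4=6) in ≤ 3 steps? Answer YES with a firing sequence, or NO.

NO — not reachable within 3 firings

depth 0: 1 marking
depth 1: 3 markings reached so far
depth 2: 4 markings reached so far
depth 3: 7 markings reached so far
target is not among the 7 markings reachable within 3 steps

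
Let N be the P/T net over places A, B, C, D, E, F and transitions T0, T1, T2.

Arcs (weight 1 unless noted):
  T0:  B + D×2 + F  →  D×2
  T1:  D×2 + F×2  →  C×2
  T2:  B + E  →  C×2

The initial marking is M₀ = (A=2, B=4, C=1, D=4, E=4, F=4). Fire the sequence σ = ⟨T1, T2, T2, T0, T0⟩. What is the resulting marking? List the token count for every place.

step 1: fire T1:  (A=2, B=4, C=1, D=4, E=4, F=4) → (A=2, B=4, C=3, D=2, E=4, F=2)
step 2: fire T2:  (A=2, B=4, C=3, D=2, E=4, F=2) → (A=2, B=3, C=5, D=2, E=3, F=2)
step 3: fire T2:  (A=2, B=3, C=5, D=2, E=3, F=2) → (A=2, B=2, C=7, D=2, E=2, F=2)
step 4: fire T0:  (A=2, B=2, C=7, D=2, E=2, F=2) → (A=2, B=1, C=7, D=2, E=2, F=1)
step 5: fire T0:  (A=2, B=1, C=7, D=2, E=2, F=1) → (A=2, B=0, C=7, D=2, E=2, F=0)

(A=2, B=0, C=7, D=2, E=2, F=0)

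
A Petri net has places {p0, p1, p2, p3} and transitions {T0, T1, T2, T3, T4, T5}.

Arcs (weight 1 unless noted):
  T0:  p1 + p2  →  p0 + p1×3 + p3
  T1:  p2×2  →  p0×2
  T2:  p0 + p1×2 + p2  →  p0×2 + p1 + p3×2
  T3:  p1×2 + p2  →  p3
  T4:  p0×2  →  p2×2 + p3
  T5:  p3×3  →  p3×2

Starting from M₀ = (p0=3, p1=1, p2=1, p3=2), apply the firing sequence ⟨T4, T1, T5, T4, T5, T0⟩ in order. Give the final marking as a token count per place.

step 1: fire T4:  (p0=3, p1=1, p2=1, p3=2) → (p0=1, p1=1, p2=3, p3=3)
step 2: fire T1:  (p0=1, p1=1, p2=3, p3=3) → (p0=3, p1=1, p2=1, p3=3)
step 3: fire T5:  (p0=3, p1=1, p2=1, p3=3) → (p0=3, p1=1, p2=1, p3=2)
step 4: fire T4:  (p0=3, p1=1, p2=1, p3=2) → (p0=1, p1=1, p2=3, p3=3)
step 5: fire T5:  (p0=1, p1=1, p2=3, p3=3) → (p0=1, p1=1, p2=3, p3=2)
step 6: fire T0:  (p0=1, p1=1, p2=3, p3=2) → (p0=2, p1=3, p2=2, p3=3)

(p0=2, p1=3, p2=2, p3=3)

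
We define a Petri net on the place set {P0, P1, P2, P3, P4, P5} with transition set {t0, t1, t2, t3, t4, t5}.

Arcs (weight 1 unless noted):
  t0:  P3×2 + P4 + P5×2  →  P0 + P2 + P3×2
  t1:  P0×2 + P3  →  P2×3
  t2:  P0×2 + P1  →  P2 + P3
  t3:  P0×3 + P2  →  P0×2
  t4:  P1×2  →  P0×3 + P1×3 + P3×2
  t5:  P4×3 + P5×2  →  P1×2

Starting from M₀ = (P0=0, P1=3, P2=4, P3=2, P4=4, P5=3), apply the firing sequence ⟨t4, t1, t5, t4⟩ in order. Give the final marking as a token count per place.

step 1: fire t4:  (P0=0, P1=3, P2=4, P3=2, P4=4, P5=3) → (P0=3, P1=4, P2=4, P3=4, P4=4, P5=3)
step 2: fire t1:  (P0=3, P1=4, P2=4, P3=4, P4=4, P5=3) → (P0=1, P1=4, P2=7, P3=3, P4=4, P5=3)
step 3: fire t5:  (P0=1, P1=4, P2=7, P3=3, P4=4, P5=3) → (P0=1, P1=6, P2=7, P3=3, P4=1, P5=1)
step 4: fire t4:  (P0=1, P1=6, P2=7, P3=3, P4=1, P5=1) → (P0=4, P1=7, P2=7, P3=5, P4=1, P5=1)

(P0=4, P1=7, P2=7, P3=5, P4=1, P5=1)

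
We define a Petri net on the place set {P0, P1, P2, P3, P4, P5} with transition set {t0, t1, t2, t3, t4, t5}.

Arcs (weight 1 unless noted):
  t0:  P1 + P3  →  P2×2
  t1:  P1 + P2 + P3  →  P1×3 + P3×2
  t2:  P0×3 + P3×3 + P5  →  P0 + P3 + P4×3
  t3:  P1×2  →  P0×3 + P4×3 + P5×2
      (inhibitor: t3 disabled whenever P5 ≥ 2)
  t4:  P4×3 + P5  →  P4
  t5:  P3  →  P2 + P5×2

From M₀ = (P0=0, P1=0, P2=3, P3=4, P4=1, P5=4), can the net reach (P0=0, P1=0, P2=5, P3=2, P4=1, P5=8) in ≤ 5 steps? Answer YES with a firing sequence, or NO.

YES — reachable via ⟨t5, t5⟩ (2 firings)

step 1: fire t5:  (P0=0, P1=0, P2=3, P3=4, P4=1, P5=4) → (P0=0, P1=0, P2=4, P3=3, P4=1, P5=6)
step 2: fire t5:  (P0=0, P1=0, P2=4, P3=3, P4=1, P5=6) → (P0=0, P1=0, P2=5, P3=2, P4=1, P5=8)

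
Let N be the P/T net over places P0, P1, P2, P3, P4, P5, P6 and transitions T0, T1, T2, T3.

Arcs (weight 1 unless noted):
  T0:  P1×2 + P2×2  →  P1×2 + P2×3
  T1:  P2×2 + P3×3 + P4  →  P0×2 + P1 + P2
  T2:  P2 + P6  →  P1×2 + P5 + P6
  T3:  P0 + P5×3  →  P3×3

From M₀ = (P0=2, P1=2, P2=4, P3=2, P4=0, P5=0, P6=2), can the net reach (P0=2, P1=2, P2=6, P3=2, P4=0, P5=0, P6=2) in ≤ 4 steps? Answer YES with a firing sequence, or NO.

step 1: fire T0:  (P0=2, P1=2, P2=4, P3=2, P4=0, P5=0, P6=2) → (P0=2, P1=2, P2=5, P3=2, P4=0, P5=0, P6=2)
step 2: fire T0:  (P0=2, P1=2, P2=5, P3=2, P4=0, P5=0, P6=2) → (P0=2, P1=2, P2=6, P3=2, P4=0, P5=0, P6=2)

YES — reachable via ⟨T0, T0⟩ (2 firings)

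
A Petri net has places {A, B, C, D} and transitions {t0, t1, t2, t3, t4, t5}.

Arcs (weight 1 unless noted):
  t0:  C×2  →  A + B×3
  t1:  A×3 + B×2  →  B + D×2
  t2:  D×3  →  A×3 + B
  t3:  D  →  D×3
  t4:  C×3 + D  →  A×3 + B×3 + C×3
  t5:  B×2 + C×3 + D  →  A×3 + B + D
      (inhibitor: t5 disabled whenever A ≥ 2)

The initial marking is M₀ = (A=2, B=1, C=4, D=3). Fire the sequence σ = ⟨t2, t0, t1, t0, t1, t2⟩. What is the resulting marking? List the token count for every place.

(A=4, B=7, C=0, D=1)

step 1: fire t2:  (A=2, B=1, C=4, D=3) → (A=5, B=2, C=4, D=0)
step 2: fire t0:  (A=5, B=2, C=4, D=0) → (A=6, B=5, C=2, D=0)
step 3: fire t1:  (A=6, B=5, C=2, D=0) → (A=3, B=4, C=2, D=2)
step 4: fire t0:  (A=3, B=4, C=2, D=2) → (A=4, B=7, C=0, D=2)
step 5: fire t1:  (A=4, B=7, C=0, D=2) → (A=1, B=6, C=0, D=4)
step 6: fire t2:  (A=1, B=6, C=0, D=4) → (A=4, B=7, C=0, D=1)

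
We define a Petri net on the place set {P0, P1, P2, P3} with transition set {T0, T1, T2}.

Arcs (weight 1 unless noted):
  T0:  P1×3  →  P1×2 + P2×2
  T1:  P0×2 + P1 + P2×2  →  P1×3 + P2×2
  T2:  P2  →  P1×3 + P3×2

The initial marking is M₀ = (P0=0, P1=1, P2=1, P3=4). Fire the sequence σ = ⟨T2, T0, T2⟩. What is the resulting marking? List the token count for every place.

(P0=0, P1=6, P2=1, P3=8)

step 1: fire T2:  (P0=0, P1=1, P2=1, P3=4) → (P0=0, P1=4, P2=0, P3=6)
step 2: fire T0:  (P0=0, P1=4, P2=0, P3=6) → (P0=0, P1=3, P2=2, P3=6)
step 3: fire T2:  (P0=0, P1=3, P2=2, P3=6) → (P0=0, P1=6, P2=1, P3=8)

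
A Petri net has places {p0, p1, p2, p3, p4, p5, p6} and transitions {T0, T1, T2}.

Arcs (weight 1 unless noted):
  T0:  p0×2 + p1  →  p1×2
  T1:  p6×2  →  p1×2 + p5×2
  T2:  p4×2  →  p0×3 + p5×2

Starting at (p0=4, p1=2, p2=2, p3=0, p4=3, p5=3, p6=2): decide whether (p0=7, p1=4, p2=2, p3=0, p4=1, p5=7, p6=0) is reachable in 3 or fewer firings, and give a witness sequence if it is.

YES — reachable via ⟨T1, T2⟩ (2 firings)

step 1: fire T1:  (p0=4, p1=2, p2=2, p3=0, p4=3, p5=3, p6=2) → (p0=4, p1=4, p2=2, p3=0, p4=3, p5=5, p6=0)
step 2: fire T2:  (p0=4, p1=4, p2=2, p3=0, p4=3, p5=5, p6=0) → (p0=7, p1=4, p2=2, p3=0, p4=1, p5=7, p6=0)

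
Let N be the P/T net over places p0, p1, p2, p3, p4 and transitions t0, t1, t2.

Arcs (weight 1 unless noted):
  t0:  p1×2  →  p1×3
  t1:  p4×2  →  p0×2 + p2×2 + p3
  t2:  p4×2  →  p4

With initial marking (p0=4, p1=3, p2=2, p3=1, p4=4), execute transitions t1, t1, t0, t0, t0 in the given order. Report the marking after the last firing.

step 1: fire t1:  (p0=4, p1=3, p2=2, p3=1, p4=4) → (p0=6, p1=3, p2=4, p3=2, p4=2)
step 2: fire t1:  (p0=6, p1=3, p2=4, p3=2, p4=2) → (p0=8, p1=3, p2=6, p3=3, p4=0)
step 3: fire t0:  (p0=8, p1=3, p2=6, p3=3, p4=0) → (p0=8, p1=4, p2=6, p3=3, p4=0)
step 4: fire t0:  (p0=8, p1=4, p2=6, p3=3, p4=0) → (p0=8, p1=5, p2=6, p3=3, p4=0)
step 5: fire t0:  (p0=8, p1=5, p2=6, p3=3, p4=0) → (p0=8, p1=6, p2=6, p3=3, p4=0)

(p0=8, p1=6, p2=6, p3=3, p4=0)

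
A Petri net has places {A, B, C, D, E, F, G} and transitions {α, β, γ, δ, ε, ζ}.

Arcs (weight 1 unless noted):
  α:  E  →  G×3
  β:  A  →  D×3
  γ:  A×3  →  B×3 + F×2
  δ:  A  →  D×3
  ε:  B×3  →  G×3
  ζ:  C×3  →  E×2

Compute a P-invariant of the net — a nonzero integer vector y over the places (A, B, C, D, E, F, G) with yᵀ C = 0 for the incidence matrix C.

y = (A:6, B:0, C:0, D:2, E:0, F:9, G:0)

Incidence matrix C (rows=places, cols=transitions):
        α    β    γ    δ    ε    ζ
    A   0   -1   -3   -1    0    0
    B   0    0    3    0   -3    0
    C   0    0    0    0    0   -3
    D   0    3    0    3    0    0
    E  -1    0    0    0    0    2
    F   0    0    2    0    0    0
    G   3    0    0    0    3    0

Candidate y = [6, 0, 0, 2, 0, 9, 0]; check y·C column-wise:
  col α: 6·0 + 2·0 + 0·-1 + 9·0 + 0·3 = 0
  col β: 6·-1 + 2·3 + 9·0 = 0
  col γ: 6·-3 + 0·3 + 2·0 + 9·2 = 0
  col δ: 6·-1 + 2·3 + 9·0 = 0
  col ε: 6·0 + 0·-3 + 2·0 + 9·0 + 0·3 = 0
  col ζ: 6·0 + 0·-3 + 2·0 + 0·2 + 9·0 = 0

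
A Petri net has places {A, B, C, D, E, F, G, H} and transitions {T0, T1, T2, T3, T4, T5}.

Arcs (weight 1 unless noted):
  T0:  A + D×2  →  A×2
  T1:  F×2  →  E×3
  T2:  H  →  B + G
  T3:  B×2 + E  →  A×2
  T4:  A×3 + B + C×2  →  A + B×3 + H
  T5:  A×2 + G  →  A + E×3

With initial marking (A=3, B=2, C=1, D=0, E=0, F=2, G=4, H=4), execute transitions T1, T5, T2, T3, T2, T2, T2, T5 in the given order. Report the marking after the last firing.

step 1: fire T1:  (A=3, B=2, C=1, D=0, E=0, F=2, G=4, H=4) → (A=3, B=2, C=1, D=0, E=3, F=0, G=4, H=4)
step 2: fire T5:  (A=3, B=2, C=1, D=0, E=3, F=0, G=4, H=4) → (A=2, B=2, C=1, D=0, E=6, F=0, G=3, H=4)
step 3: fire T2:  (A=2, B=2, C=1, D=0, E=6, F=0, G=3, H=4) → (A=2, B=3, C=1, D=0, E=6, F=0, G=4, H=3)
step 4: fire T3:  (A=2, B=3, C=1, D=0, E=6, F=0, G=4, H=3) → (A=4, B=1, C=1, D=0, E=5, F=0, G=4, H=3)
step 5: fire T2:  (A=4, B=1, C=1, D=0, E=5, F=0, G=4, H=3) → (A=4, B=2, C=1, D=0, E=5, F=0, G=5, H=2)
step 6: fire T2:  (A=4, B=2, C=1, D=0, E=5, F=0, G=5, H=2) → (A=4, B=3, C=1, D=0, E=5, F=0, G=6, H=1)
step 7: fire T2:  (A=4, B=3, C=1, D=0, E=5, F=0, G=6, H=1) → (A=4, B=4, C=1, D=0, E=5, F=0, G=7, H=0)
step 8: fire T5:  (A=4, B=4, C=1, D=0, E=5, F=0, G=7, H=0) → (A=3, B=4, C=1, D=0, E=8, F=0, G=6, H=0)

(A=3, B=4, C=1, D=0, E=8, F=0, G=6, H=0)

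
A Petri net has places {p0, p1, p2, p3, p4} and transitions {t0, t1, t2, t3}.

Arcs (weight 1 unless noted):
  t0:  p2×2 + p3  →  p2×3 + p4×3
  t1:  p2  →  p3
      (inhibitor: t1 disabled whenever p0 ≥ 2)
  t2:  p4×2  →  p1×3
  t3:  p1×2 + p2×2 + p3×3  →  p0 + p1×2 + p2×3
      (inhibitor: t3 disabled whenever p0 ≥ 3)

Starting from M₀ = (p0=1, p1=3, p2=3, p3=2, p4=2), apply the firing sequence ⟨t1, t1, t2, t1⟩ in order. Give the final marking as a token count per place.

(p0=1, p1=6, p2=0, p3=5, p4=0)

step 1: fire t1:  (p0=1, p1=3, p2=3, p3=2, p4=2) → (p0=1, p1=3, p2=2, p3=3, p4=2)
step 2: fire t1:  (p0=1, p1=3, p2=2, p3=3, p4=2) → (p0=1, p1=3, p2=1, p3=4, p4=2)
step 3: fire t2:  (p0=1, p1=3, p2=1, p3=4, p4=2) → (p0=1, p1=6, p2=1, p3=4, p4=0)
step 4: fire t1:  (p0=1, p1=6, p2=1, p3=4, p4=0) → (p0=1, p1=6, p2=0, p3=5, p4=0)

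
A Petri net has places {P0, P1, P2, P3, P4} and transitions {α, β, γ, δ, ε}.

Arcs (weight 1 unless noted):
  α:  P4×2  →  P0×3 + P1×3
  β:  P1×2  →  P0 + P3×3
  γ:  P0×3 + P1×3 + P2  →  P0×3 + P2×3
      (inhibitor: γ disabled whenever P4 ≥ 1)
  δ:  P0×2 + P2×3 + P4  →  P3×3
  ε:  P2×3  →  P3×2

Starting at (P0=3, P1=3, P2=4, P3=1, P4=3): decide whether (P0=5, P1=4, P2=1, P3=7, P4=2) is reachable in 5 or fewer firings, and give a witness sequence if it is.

NO — not reachable within 5 firings

depth 0: 1 marking
depth 1: 5 markings reached so far
depth 2: 10 markings reached so far
depth 3: 14 markings reached so far
depth 4: 20 markings reached so far
depth 5: 24 markings reached so far
target is not among the 24 markings reachable within 5 steps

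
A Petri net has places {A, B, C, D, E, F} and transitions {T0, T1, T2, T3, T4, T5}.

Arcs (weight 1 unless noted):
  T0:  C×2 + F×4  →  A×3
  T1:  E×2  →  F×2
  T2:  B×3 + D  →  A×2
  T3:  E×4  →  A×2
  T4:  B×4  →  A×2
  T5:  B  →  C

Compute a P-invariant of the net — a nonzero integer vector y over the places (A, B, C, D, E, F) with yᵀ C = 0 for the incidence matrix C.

Incidence matrix C (rows=places, cols=transitions):
       T0   T1   T2   T3   T4   T5
    A   3    0    2    2    2    0
    B   0    0   -3    0   -4   -1
    C  -2    0    0    0    0    1
    D   0    0   -1    0    0    0
    E   0   -2    0   -4    0    0
    F  -4    2    0    0    0    0

Candidate y = [2, 1, 1, 1, 1, 1]; check y·C column-wise:
  col T0: 2·3 + 1·0 + 1·-2 + 1·0 + 1·0 + 1·-4 = 0
  col T1: 2·0 + 1·0 + 1·0 + 1·0 + 1·-2 + 1·2 = 0
  col T2: 2·2 + 1·-3 + 1·0 + 1·-1 + 1·0 + 1·0 = 0
  col T3: 2·2 + 1·0 + 1·0 + 1·0 + 1·-4 + 1·0 = 0
  col T4: 2·2 + 1·-4 + 1·0 + 1·0 + 1·0 + 1·0 = 0
  col T5: 2·0 + 1·-1 + 1·1 + 1·0 + 1·0 + 1·0 = 0

y = (A:2, B:1, C:1, D:1, E:1, F:1)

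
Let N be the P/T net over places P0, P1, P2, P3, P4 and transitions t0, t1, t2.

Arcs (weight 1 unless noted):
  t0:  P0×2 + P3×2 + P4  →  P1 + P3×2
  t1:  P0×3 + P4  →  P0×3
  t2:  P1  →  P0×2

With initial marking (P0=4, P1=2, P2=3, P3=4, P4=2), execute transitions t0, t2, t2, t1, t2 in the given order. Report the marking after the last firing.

step 1: fire t0:  (P0=4, P1=2, P2=3, P3=4, P4=2) → (P0=2, P1=3, P2=3, P3=4, P4=1)
step 2: fire t2:  (P0=2, P1=3, P2=3, P3=4, P4=1) → (P0=4, P1=2, P2=3, P3=4, P4=1)
step 3: fire t2:  (P0=4, P1=2, P2=3, P3=4, P4=1) → (P0=6, P1=1, P2=3, P3=4, P4=1)
step 4: fire t1:  (P0=6, P1=1, P2=3, P3=4, P4=1) → (P0=6, P1=1, P2=3, P3=4, P4=0)
step 5: fire t2:  (P0=6, P1=1, P2=3, P3=4, P4=0) → (P0=8, P1=0, P2=3, P3=4, P4=0)

(P0=8, P1=0, P2=3, P3=4, P4=0)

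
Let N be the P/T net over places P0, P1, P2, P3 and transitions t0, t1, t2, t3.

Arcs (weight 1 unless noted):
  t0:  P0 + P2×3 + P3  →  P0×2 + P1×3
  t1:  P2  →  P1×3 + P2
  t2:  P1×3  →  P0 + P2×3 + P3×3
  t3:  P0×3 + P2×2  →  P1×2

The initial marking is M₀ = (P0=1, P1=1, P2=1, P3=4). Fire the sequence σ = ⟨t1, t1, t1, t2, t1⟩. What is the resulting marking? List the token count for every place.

step 1: fire t1:  (P0=1, P1=1, P2=1, P3=4) → (P0=1, P1=4, P2=1, P3=4)
step 2: fire t1:  (P0=1, P1=4, P2=1, P3=4) → (P0=1, P1=7, P2=1, P3=4)
step 3: fire t1:  (P0=1, P1=7, P2=1, P3=4) → (P0=1, P1=10, P2=1, P3=4)
step 4: fire t2:  (P0=1, P1=10, P2=1, P3=4) → (P0=2, P1=7, P2=4, P3=7)
step 5: fire t1:  (P0=2, P1=7, P2=4, P3=7) → (P0=2, P1=10, P2=4, P3=7)

(P0=2, P1=10, P2=4, P3=7)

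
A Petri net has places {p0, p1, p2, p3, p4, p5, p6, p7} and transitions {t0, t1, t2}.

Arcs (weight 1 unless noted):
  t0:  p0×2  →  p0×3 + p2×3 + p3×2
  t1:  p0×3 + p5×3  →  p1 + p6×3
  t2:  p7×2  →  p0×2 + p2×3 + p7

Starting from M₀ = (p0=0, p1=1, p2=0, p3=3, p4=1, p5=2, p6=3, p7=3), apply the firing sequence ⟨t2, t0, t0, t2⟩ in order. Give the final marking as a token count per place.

(p0=6, p1=1, p2=12, p3=7, p4=1, p5=2, p6=3, p7=1)

step 1: fire t2:  (p0=0, p1=1, p2=0, p3=3, p4=1, p5=2, p6=3, p7=3) → (p0=2, p1=1, p2=3, p3=3, p4=1, p5=2, p6=3, p7=2)
step 2: fire t0:  (p0=2, p1=1, p2=3, p3=3, p4=1, p5=2, p6=3, p7=2) → (p0=3, p1=1, p2=6, p3=5, p4=1, p5=2, p6=3, p7=2)
step 3: fire t0:  (p0=3, p1=1, p2=6, p3=5, p4=1, p5=2, p6=3, p7=2) → (p0=4, p1=1, p2=9, p3=7, p4=1, p5=2, p6=3, p7=2)
step 4: fire t2:  (p0=4, p1=1, p2=9, p3=7, p4=1, p5=2, p6=3, p7=2) → (p0=6, p1=1, p2=12, p3=7, p4=1, p5=2, p6=3, p7=1)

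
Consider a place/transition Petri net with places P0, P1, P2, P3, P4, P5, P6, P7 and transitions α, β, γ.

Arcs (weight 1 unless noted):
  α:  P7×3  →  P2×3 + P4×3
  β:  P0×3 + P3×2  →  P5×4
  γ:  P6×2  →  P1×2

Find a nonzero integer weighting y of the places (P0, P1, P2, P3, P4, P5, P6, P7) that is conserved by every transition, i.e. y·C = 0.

Incidence matrix C (rows=places, cols=transitions):
        α    β    γ
   P0   0   -3    0
   P1   0    0    2
   P2   3    0    0
   P3   0   -2    0
   P4   3    0    0
   P5   0    4    0
   P6   0    0   -2
   P7  -3    0    0

Candidate y = [2, 0, 0, -3, 0, 0, 0, 0]; check y·C column-wise:
  col α: 2·0 + 0·3 + -3·0 + 0·3 + 0·-3 = 0
  col β: 2·-3 + -3·-2 + 0·4 = 0
  col γ: 2·0 + 0·2 + -3·0 + 0·-2 = 0

y = (P0:2, P1:0, P2:0, P3:-3, P4:0, P5:0, P6:0, P7:0)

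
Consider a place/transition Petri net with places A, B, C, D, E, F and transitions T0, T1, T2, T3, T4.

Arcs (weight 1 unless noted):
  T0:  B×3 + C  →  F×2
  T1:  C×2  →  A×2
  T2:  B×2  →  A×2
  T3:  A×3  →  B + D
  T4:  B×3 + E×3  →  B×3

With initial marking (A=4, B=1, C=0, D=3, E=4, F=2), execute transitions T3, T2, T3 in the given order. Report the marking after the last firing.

(A=0, B=1, C=0, D=5, E=4, F=2)

step 1: fire T3:  (A=4, B=1, C=0, D=3, E=4, F=2) → (A=1, B=2, C=0, D=4, E=4, F=2)
step 2: fire T2:  (A=1, B=2, C=0, D=4, E=4, F=2) → (A=3, B=0, C=0, D=4, E=4, F=2)
step 3: fire T3:  (A=3, B=0, C=0, D=4, E=4, F=2) → (A=0, B=1, C=0, D=5, E=4, F=2)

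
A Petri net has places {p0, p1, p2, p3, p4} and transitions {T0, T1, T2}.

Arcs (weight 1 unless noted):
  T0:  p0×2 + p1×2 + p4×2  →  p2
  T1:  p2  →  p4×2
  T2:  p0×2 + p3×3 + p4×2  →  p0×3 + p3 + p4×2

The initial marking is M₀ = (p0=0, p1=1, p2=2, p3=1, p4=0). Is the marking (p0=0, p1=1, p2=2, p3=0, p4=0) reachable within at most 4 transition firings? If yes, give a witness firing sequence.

depth 0: 1 marking
depth 1: 2 markings reached so far
depth 2: 3 markings reached so far
depth 3: 3 markings reached so far
(frontier empty at depth 3; search complete)
target is not among the 3 markings reachable within 4 steps

NO — not reachable within 4 firings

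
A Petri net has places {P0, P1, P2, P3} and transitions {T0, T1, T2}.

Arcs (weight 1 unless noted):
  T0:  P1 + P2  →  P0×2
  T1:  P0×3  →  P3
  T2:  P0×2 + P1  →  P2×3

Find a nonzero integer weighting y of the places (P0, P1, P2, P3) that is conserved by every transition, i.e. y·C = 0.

y = (P0:1, P1:1, P2:1, P3:3)

Incidence matrix C (rows=places, cols=transitions):
       T0   T1   T2
   P0   2   -3   -2
   P1  -1    0   -1
   P2  -1    0    3
   P3   0    1    0

Candidate y = [1, 1, 1, 3]; check y·C column-wise:
  col T0: 1·2 + 1·-1 + 1·-1 + 3·0 = 0
  col T1: 1·-3 + 1·0 + 1·0 + 3·1 = 0
  col T2: 1·-2 + 1·-1 + 1·3 + 3·0 = 0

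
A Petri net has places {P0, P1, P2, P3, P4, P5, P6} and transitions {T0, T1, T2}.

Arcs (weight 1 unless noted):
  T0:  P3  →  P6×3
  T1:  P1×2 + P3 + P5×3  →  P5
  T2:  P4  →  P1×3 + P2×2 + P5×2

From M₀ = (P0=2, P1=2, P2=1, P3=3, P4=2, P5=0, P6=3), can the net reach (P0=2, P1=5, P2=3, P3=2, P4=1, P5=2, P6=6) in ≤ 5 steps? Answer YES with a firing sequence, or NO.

YES — reachable via ⟨T0, T2⟩ (2 firings)

step 1: fire T0:  (P0=2, P1=2, P2=1, P3=3, P4=2, P5=0, P6=3) → (P0=2, P1=2, P2=1, P3=2, P4=2, P5=0, P6=6)
step 2: fire T2:  (P0=2, P1=2, P2=1, P3=2, P4=2, P5=0, P6=6) → (P0=2, P1=5, P2=3, P3=2, P4=1, P5=2, P6=6)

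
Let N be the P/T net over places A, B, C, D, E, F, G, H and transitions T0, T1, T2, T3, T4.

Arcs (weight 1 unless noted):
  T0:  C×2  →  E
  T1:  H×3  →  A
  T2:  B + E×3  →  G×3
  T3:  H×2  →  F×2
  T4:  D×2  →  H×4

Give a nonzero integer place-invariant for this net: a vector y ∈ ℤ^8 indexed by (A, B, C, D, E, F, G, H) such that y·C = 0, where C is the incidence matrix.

y = (A:0, B:6, C:-1, D:0, E:-2, F:0, G:0, H:0)

Incidence matrix C (rows=places, cols=transitions):
       T0   T1   T2   T3   T4
    A   0    1    0    0    0
    B   0    0   -1    0    0
    C  -2    0    0    0    0
    D   0    0    0    0   -2
    E   1    0   -3    0    0
    F   0    0    0    2    0
    G   0    0    3    0    0
    H   0   -3    0   -2    4

Candidate y = [0, 6, -1, 0, -2, 0, 0, 0]; check y·C column-wise:
  col T0: 6·0 + -1·-2 + -2·1 = 0
  col T1: 0·1 + 6·0 + -1·0 + -2·0 + 0·-3 = 0
  col T2: 6·-1 + -1·0 + -2·-3 + 0·3 = 0
  col T3: 6·0 + -1·0 + -2·0 + 0·2 + 0·-2 = 0
  col T4: 6·0 + -1·0 + 0·-2 + -2·0 + 0·4 = 0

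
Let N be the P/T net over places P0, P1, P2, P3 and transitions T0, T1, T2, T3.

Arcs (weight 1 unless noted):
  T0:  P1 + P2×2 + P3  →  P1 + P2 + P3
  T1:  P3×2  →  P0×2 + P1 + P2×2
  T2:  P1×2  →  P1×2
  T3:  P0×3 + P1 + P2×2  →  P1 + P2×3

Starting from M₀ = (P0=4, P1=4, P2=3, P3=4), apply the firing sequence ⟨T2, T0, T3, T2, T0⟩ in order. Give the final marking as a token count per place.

(P0=1, P1=4, P2=2, P3=4)

step 1: fire T2:  (P0=4, P1=4, P2=3, P3=4) → (P0=4, P1=4, P2=3, P3=4)
step 2: fire T0:  (P0=4, P1=4, P2=3, P3=4) → (P0=4, P1=4, P2=2, P3=4)
step 3: fire T3:  (P0=4, P1=4, P2=2, P3=4) → (P0=1, P1=4, P2=3, P3=4)
step 4: fire T2:  (P0=1, P1=4, P2=3, P3=4) → (P0=1, P1=4, P2=3, P3=4)
step 5: fire T0:  (P0=1, P1=4, P2=3, P3=4) → (P0=1, P1=4, P2=2, P3=4)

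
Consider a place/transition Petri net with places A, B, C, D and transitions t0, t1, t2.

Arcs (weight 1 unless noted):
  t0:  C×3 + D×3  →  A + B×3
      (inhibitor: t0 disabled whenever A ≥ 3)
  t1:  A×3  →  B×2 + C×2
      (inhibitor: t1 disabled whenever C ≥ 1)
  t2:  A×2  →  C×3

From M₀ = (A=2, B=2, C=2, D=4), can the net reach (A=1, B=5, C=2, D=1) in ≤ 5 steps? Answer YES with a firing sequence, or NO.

step 1: fire t2:  (A=2, B=2, C=2, D=4) → (A=0, B=2, C=5, D=4)
step 2: fire t0:  (A=0, B=2, C=5, D=4) → (A=1, B=5, C=2, D=1)

YES — reachable via ⟨t2, t0⟩ (2 firings)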